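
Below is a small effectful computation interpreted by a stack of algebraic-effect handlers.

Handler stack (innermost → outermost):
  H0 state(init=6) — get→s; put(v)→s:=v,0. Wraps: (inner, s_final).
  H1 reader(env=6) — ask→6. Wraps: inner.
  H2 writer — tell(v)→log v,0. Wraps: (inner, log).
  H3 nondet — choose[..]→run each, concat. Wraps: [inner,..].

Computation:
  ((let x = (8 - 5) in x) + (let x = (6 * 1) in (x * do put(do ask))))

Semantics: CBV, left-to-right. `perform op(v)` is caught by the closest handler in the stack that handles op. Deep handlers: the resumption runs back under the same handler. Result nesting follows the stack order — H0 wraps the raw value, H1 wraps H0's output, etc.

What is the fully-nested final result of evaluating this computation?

Answer: [((3, 6), ())]

Evaluation trace:
ask @ H1 ⇒ 6
put(6) @ H0 ⇒ s:=6
H0 returns (3, 6)
H1 returns (3, 6)
H2 returns ((3, 6), ())
H3 returns [((3, 6), ())]
= [((3, 6), ())]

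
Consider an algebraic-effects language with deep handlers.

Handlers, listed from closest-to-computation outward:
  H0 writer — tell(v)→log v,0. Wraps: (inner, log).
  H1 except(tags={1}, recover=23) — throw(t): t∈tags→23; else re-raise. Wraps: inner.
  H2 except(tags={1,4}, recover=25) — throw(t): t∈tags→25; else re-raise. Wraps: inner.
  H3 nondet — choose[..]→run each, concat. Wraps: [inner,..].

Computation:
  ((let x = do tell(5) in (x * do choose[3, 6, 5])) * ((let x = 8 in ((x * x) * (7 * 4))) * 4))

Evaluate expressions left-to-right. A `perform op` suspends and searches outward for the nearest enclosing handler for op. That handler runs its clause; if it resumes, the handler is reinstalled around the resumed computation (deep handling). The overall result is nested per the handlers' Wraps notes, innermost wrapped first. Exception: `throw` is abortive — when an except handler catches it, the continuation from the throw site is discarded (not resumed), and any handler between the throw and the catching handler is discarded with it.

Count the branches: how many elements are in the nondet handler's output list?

Answer: 3

Evaluation trace:
tell(5) @ H0 ⇒ log+=5
choose[3, 6, 5] @ H3
  branch[0] choose=3:
    H0 returns (0, (5))
    H1 returns (0, (5))
    H2 returns (0, (5))
    H3 returns [(0, (5))]
  branch[1] choose=6:
    H0 returns (0, (5))
    H1 returns (0, (5))
    H2 returns (0, (5))
    H3 returns [(0, (5))]
  branch[2] choose=5:
    H0 returns (0, (5))
    H1 returns (0, (5))
    H2 returns (0, (5))
    H3 returns [(0, (5))]
= [(0, (5)), (0, (5)), (0, (5))]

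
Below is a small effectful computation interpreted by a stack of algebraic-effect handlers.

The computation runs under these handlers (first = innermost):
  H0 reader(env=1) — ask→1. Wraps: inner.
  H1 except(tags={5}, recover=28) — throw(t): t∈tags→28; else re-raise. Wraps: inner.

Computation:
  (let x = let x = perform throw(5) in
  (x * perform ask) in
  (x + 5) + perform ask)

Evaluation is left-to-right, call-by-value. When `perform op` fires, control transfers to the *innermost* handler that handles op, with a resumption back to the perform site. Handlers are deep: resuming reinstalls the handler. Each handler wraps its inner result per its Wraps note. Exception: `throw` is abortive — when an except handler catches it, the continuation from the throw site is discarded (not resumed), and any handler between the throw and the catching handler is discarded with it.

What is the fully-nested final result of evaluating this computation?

Working:
throw(5) @ H1 caught ⇒ 28
= 28

Answer: 28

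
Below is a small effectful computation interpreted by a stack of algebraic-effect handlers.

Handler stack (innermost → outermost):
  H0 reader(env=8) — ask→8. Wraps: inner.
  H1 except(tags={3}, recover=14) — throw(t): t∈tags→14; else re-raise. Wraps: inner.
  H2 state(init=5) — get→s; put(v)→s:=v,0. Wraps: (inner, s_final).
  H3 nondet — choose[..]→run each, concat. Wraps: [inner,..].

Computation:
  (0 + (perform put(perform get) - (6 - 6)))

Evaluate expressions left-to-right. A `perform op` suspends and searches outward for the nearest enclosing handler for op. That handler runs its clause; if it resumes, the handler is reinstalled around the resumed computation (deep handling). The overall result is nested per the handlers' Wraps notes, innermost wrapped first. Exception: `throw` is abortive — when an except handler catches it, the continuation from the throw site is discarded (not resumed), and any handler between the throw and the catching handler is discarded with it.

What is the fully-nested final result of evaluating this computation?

Answer: [(0, 5)]

Working:
get @ H2 ⇒ 5
put(5) @ H2 ⇒ s:=5
H0 returns 0
H1 returns 0
H2 returns (0, 5)
H3 returns [(0, 5)]
= [(0, 5)]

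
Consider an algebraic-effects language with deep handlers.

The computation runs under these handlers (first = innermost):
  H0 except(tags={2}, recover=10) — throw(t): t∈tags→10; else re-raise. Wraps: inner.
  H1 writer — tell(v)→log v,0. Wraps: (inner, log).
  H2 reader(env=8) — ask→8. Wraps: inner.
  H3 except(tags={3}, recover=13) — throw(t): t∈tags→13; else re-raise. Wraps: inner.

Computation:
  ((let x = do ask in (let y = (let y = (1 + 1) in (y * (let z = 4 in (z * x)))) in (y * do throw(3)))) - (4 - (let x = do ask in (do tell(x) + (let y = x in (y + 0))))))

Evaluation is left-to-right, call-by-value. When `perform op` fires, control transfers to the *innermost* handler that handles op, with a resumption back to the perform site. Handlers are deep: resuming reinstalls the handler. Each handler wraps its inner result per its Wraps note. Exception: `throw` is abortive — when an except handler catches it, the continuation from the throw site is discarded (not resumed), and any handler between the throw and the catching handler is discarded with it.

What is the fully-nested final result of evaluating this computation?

Answer: 13

Working:
ask @ H2 ⇒ 8
throw(3) @ H0 re-raised
throw(3) @ H3 caught ⇒ 13
= 13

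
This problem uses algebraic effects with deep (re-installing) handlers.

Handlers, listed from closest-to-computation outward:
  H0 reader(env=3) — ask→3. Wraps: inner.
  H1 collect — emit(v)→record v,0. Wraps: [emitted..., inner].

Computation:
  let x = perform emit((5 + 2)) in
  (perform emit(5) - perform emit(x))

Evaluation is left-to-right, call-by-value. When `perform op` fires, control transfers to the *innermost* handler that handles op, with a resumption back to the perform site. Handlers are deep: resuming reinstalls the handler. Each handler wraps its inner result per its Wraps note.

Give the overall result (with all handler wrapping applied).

Answer: [7, 5, 0, 0]

Step-by-step:
emit(7) @ H1 ⇒ out+=7
emit(5) @ H1 ⇒ out+=5
emit(0) @ H1 ⇒ out+=0
H0 returns 0
H1 returns [7, 5, 0, 0]
= [7, 5, 0, 0]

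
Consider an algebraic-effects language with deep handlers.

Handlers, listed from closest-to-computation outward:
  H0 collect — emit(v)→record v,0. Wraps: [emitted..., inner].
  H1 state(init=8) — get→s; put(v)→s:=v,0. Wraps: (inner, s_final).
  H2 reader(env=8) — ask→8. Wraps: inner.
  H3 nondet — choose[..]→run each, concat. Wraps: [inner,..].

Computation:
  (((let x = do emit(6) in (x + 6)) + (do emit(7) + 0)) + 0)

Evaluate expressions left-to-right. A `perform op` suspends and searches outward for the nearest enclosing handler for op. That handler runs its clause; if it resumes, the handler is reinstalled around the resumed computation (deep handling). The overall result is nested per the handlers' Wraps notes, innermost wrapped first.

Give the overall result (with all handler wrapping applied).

Answer: [([6, 7, 6], 8)]

Evaluation trace:
emit(6) @ H0 ⇒ out+=6
emit(7) @ H0 ⇒ out+=7
H0 returns [6, 7, 6]
H1 returns ([6, 7, 6], 8)
H2 returns ([6, 7, 6], 8)
H3 returns [([6, 7, 6], 8)]
= [([6, 7, 6], 8)]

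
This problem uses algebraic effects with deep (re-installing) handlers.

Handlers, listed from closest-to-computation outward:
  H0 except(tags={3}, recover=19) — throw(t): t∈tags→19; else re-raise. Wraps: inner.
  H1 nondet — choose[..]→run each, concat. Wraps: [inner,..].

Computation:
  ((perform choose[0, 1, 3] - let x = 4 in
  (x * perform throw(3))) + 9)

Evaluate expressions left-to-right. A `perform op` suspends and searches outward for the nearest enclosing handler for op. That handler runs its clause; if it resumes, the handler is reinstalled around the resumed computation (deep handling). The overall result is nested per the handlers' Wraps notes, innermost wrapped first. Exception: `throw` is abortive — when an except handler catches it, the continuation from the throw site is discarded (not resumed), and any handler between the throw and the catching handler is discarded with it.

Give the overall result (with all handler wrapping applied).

Working:
choose[0, 1, 3] @ H1
  branch[0] choose=0:
    throw(3) @ H0 caught ⇒ 19
    H1 returns [19]
  branch[1] choose=1:
    throw(3) @ H0 caught ⇒ 19
    H1 returns [19]
  branch[2] choose=3:
    throw(3) @ H0 caught ⇒ 19
    H1 returns [19]
= [19, 19, 19]

Answer: [19, 19, 19]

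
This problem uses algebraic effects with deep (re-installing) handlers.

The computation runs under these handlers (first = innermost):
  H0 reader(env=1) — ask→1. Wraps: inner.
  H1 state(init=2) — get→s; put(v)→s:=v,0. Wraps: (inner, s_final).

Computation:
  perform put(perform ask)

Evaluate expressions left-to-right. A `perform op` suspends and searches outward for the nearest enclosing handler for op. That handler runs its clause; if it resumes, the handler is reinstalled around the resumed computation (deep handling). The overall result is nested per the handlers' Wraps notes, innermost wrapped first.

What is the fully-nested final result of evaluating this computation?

Answer: (0, 1)

Working:
ask @ H0 ⇒ 1
put(1) @ H1 ⇒ s:=1
H0 returns 0
H1 returns (0, 1)
= (0, 1)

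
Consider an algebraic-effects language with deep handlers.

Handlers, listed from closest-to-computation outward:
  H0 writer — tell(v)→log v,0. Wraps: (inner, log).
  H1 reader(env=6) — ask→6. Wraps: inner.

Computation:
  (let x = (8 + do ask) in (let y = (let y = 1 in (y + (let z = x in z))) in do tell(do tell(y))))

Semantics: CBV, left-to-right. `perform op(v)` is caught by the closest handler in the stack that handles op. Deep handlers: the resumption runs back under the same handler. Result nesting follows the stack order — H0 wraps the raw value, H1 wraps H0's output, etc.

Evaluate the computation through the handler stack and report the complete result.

Step-by-step:
ask @ H1 ⇒ 6
tell(15) @ H0 ⇒ log+=15
tell(0) @ H0 ⇒ log+=0
H0 returns (0, (15, 0))
H1 returns (0, (15, 0))
= (0, (15, 0))

Answer: (0, (15, 0))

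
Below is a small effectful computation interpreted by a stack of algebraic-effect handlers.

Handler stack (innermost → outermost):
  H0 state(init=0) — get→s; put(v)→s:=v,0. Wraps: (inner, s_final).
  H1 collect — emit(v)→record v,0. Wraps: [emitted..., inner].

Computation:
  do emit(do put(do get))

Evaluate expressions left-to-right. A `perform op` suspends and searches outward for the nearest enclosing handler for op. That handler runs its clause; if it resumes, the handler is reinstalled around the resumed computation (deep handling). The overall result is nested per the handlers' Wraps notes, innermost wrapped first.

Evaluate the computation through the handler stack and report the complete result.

Answer: [0, (0, 0)]

Step-by-step:
get @ H0 ⇒ 0
put(0) @ H0 ⇒ s:=0
emit(0) @ H1 ⇒ out+=0
H0 returns (0, 0)
H1 returns [0, (0, 0)]
= [0, (0, 0)]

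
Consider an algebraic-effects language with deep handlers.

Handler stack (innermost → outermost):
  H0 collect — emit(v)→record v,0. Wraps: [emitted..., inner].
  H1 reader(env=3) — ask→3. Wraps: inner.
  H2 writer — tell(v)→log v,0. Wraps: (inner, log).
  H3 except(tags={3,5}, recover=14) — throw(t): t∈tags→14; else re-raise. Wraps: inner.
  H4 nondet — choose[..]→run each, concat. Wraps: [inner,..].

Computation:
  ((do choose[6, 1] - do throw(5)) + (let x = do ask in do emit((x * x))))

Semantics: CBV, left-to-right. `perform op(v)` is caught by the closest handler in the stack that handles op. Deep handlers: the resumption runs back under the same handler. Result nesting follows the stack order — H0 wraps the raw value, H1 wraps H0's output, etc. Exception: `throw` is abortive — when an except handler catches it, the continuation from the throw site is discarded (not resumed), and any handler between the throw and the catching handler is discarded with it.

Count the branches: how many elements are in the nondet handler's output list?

Answer: 2

Working:
choose[6, 1] @ H4
  branch[0] choose=6:
    throw(5) @ H3 caught ⇒ 14
    H4 returns [14]
  branch[1] choose=1:
    throw(5) @ H3 caught ⇒ 14
    H4 returns [14]
= [14, 14]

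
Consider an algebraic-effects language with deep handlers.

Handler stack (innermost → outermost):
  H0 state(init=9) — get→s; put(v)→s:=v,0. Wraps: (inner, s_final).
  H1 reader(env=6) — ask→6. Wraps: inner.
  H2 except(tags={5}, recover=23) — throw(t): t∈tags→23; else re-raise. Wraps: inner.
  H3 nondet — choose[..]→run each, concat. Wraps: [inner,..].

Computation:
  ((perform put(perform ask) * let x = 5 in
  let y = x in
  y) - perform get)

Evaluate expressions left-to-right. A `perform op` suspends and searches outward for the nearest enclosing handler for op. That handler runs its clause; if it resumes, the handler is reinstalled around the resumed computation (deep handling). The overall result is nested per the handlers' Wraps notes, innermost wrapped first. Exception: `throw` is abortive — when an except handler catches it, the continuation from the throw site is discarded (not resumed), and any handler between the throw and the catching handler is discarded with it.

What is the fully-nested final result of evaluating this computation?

Working:
ask @ H1 ⇒ 6
put(6) @ H0 ⇒ s:=6
get @ H0 ⇒ 6
H0 returns (-6, 6)
H1 returns (-6, 6)
H2 returns (-6, 6)
H3 returns [(-6, 6)]
= [(-6, 6)]

Answer: [(-6, 6)]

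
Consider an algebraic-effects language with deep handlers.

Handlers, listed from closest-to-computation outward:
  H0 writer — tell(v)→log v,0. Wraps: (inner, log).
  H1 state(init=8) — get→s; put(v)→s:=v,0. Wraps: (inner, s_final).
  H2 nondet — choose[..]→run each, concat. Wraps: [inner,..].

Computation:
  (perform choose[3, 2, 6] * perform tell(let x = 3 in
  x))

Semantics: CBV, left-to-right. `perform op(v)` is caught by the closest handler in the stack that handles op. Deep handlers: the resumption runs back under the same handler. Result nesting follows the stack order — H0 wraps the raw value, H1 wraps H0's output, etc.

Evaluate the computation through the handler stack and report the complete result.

Working:
choose[3, 2, 6] @ H2
  branch[0] choose=3:
    tell(3) @ H0 ⇒ log+=3
    H0 returns (0, (3))
    H1 returns ((0, (3)), 8)
    H2 returns [((0, (3)), 8)]
  branch[1] choose=2:
    tell(3) @ H0 ⇒ log+=3
    H0 returns (0, (3))
    H1 returns ((0, (3)), 8)
    H2 returns [((0, (3)), 8)]
  branch[2] choose=6:
    tell(3) @ H0 ⇒ log+=3
    H0 returns (0, (3))
    H1 returns ((0, (3)), 8)
    H2 returns [((0, (3)), 8)]
= [((0, (3)), 8), ((0, (3)), 8), ((0, (3)), 8)]

Answer: [((0, (3)), 8), ((0, (3)), 8), ((0, (3)), 8)]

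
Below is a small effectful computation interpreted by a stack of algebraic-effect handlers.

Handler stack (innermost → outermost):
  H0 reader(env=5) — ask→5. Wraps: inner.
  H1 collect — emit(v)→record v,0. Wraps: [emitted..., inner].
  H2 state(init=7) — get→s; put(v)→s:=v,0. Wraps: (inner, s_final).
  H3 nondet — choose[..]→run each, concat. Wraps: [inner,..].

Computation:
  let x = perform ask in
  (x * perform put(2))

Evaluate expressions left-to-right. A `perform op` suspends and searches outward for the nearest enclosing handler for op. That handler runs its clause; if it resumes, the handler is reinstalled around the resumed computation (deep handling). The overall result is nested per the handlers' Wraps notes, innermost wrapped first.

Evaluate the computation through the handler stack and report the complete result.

Evaluation trace:
ask @ H0 ⇒ 5
put(2) @ H2 ⇒ s:=2
H0 returns 0
H1 returns [0]
H2 returns ([0], 2)
H3 returns [([0], 2)]
= [([0], 2)]

Answer: [([0], 2)]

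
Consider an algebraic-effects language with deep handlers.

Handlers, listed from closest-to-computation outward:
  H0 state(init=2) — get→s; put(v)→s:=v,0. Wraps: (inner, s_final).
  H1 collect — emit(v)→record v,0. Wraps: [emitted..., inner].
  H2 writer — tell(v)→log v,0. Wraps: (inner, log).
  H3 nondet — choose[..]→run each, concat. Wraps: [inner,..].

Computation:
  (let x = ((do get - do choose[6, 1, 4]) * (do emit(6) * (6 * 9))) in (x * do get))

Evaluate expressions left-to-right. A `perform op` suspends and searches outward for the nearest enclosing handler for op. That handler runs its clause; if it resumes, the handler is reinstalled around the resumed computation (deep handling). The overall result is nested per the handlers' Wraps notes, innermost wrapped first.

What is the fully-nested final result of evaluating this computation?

Answer: [([6, (0, 2)], ()), ([6, (0, 2)], ()), ([6, (0, 2)], ())]

Evaluation trace:
get @ H0 ⇒ 2
choose[6, 1, 4] @ H3
  branch[0] choose=6:
    emit(6) @ H1 ⇒ out+=6
    get @ H0 ⇒ 2
    H0 returns (0, 2)
    H1 returns [6, (0, 2)]
    H2 returns ([6, (0, 2)], ())
    H3 returns [([6, (0, 2)], ())]
  branch[1] choose=1:
    emit(6) @ H1 ⇒ out+=6
    get @ H0 ⇒ 2
    H0 returns (0, 2)
    H1 returns [6, (0, 2)]
    H2 returns ([6, (0, 2)], ())
    H3 returns [([6, (0, 2)], ())]
  branch[2] choose=4:
    emit(6) @ H1 ⇒ out+=6
    get @ H0 ⇒ 2
    H0 returns (0, 2)
    H1 returns [6, (0, 2)]
    H2 returns ([6, (0, 2)], ())
    H3 returns [([6, (0, 2)], ())]
= [([6, (0, 2)], ()), ([6, (0, 2)], ()), ([6, (0, 2)], ())]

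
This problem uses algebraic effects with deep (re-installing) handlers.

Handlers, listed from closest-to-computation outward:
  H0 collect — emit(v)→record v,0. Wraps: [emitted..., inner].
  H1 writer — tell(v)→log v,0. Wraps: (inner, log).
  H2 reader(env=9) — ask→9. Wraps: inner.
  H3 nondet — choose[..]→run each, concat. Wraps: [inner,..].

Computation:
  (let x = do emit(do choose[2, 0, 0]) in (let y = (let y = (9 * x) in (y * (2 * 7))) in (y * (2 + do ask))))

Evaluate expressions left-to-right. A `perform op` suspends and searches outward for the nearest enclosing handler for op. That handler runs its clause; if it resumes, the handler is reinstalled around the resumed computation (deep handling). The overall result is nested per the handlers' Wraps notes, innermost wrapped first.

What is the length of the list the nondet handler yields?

Evaluation trace:
choose[2, 0, 0] @ H3
  branch[0] choose=2:
    emit(2) @ H0 ⇒ out+=2
    ask @ H2 ⇒ 9
    H0 returns [2, 0]
    H1 returns ([2, 0], ())
    H2 returns ([2, 0], ())
    H3 returns [([2, 0], ())]
  branch[1] choose=0:
    emit(0) @ H0 ⇒ out+=0
    ask @ H2 ⇒ 9
    H0 returns [0, 0]
    H1 returns ([0, 0], ())
    H2 returns ([0, 0], ())
    H3 returns [([0, 0], ())]
  branch[2] choose=0:
    emit(0) @ H0 ⇒ out+=0
    ask @ H2 ⇒ 9
    H0 returns [0, 0]
    H1 returns ([0, 0], ())
    H2 returns ([0, 0], ())
    H3 returns [([0, 0], ())]
= [([2, 0], ()), ([0, 0], ()), ([0, 0], ())]

Answer: 3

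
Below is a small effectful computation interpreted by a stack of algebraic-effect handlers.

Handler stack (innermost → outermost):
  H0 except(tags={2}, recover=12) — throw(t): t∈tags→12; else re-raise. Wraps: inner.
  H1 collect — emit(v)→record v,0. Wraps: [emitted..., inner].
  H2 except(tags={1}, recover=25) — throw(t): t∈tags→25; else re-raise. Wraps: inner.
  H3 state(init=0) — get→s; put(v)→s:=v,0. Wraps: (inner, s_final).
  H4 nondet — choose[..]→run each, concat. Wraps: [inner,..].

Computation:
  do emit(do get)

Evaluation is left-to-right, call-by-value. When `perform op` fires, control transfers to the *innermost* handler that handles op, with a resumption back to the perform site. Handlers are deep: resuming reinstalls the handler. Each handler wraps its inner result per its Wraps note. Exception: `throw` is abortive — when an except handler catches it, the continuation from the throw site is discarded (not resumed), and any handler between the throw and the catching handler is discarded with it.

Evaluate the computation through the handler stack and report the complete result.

Evaluation trace:
get @ H3 ⇒ 0
emit(0) @ H1 ⇒ out+=0
H0 returns 0
H1 returns [0, 0]
H2 returns [0, 0]
H3 returns ([0, 0], 0)
H4 returns [([0, 0], 0)]
= [([0, 0], 0)]

Answer: [([0, 0], 0)]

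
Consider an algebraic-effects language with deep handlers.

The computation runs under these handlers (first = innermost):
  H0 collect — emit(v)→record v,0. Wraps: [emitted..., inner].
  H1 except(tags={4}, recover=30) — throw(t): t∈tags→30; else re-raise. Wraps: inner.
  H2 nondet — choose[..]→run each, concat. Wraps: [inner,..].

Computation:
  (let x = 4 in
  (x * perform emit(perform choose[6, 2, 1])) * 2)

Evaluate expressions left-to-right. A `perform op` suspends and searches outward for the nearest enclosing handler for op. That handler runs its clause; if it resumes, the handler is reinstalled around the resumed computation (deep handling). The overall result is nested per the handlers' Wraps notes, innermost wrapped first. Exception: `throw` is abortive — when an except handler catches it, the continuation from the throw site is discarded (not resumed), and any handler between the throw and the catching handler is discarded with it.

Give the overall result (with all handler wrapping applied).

Answer: [[6, 0], [2, 0], [1, 0]]

Step-by-step:
choose[6, 2, 1] @ H2
  branch[0] choose=6:
    emit(6) @ H0 ⇒ out+=6
    H0 returns [6, 0]
    H1 returns [6, 0]
    H2 returns [[6, 0]]
  branch[1] choose=2:
    emit(2) @ H0 ⇒ out+=2
    H0 returns [2, 0]
    H1 returns [2, 0]
    H2 returns [[2, 0]]
  branch[2] choose=1:
    emit(1) @ H0 ⇒ out+=1
    H0 returns [1, 0]
    H1 returns [1, 0]
    H2 returns [[1, 0]]
= [[6, 0], [2, 0], [1, 0]]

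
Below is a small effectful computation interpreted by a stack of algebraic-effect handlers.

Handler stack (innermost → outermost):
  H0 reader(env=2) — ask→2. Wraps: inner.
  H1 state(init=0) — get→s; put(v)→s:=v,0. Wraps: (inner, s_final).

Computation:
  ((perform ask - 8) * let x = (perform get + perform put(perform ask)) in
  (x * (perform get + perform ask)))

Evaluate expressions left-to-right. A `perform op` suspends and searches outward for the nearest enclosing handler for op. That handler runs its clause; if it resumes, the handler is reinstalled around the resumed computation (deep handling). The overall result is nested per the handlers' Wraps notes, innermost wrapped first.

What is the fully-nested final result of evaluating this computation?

Answer: (0, 2)

Step-by-step:
ask @ H0 ⇒ 2
get @ H1 ⇒ 0
ask @ H0 ⇒ 2
put(2) @ H1 ⇒ s:=2
get @ H1 ⇒ 2
ask @ H0 ⇒ 2
H0 returns 0
H1 returns (0, 2)
= (0, 2)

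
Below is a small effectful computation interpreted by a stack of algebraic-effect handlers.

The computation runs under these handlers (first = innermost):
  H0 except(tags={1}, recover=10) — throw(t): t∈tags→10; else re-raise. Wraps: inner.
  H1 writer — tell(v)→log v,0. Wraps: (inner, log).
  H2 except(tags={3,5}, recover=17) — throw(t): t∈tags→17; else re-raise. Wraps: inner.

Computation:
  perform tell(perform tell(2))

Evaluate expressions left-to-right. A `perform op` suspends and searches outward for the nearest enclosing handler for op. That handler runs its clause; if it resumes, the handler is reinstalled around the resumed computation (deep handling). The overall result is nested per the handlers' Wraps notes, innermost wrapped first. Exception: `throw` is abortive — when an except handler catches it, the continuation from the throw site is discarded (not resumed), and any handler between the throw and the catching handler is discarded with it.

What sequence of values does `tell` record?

Working:
tell(2) @ H1 ⇒ log+=2
tell(0) @ H1 ⇒ log+=0
H0 returns 0
H1 returns (0, (2, 0))
H2 returns (0, (2, 0))
= (0, (2, 0))

Answer: (2, 0)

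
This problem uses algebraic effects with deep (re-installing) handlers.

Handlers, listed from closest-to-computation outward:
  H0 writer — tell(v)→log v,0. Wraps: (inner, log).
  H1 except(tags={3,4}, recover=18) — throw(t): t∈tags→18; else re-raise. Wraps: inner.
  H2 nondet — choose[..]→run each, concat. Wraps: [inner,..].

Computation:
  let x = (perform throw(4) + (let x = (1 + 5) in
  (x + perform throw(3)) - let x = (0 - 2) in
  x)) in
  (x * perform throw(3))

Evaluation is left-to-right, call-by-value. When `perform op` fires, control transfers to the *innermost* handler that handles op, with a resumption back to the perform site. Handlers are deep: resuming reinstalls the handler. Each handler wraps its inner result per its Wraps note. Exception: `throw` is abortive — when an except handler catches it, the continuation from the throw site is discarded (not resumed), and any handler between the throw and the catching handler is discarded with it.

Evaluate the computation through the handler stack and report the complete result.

Answer: [18]

Evaluation trace:
throw(4) @ H1 caught ⇒ 18
H2 returns [18]
= [18]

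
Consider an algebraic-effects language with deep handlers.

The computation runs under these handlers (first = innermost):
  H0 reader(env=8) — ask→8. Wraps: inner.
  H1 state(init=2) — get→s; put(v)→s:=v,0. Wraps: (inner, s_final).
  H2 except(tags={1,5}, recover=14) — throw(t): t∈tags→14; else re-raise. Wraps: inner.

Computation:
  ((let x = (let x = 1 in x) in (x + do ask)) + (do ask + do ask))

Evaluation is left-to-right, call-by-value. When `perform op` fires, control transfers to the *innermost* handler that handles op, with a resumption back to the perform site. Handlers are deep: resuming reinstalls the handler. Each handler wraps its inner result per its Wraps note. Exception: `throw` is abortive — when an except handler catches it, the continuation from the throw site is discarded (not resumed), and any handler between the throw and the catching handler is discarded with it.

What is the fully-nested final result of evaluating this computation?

Answer: (25, 2)

Step-by-step:
ask @ H0 ⇒ 8
ask @ H0 ⇒ 8
ask @ H0 ⇒ 8
H0 returns 25
H1 returns (25, 2)
H2 returns (25, 2)
= (25, 2)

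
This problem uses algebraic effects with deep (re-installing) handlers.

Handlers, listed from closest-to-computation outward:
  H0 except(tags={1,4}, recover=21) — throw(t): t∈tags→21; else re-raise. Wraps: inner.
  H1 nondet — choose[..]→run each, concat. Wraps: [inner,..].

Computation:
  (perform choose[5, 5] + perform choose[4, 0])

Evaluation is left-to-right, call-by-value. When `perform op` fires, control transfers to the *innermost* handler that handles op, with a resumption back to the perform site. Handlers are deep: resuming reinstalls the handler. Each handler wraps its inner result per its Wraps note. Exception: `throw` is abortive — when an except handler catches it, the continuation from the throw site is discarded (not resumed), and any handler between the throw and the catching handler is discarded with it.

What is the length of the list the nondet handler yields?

Evaluation trace:
choose[5, 5] @ H1
  branch[0] choose=5:
    choose[4, 0] @ H1
      branch[0] choose=4:
        H0 returns 9
        H1 returns [9]
      branch[1] choose=0:
        H0 returns 5
        H1 returns [5]
  branch[1] choose=5:
    choose[4, 0] @ H1
      branch[0] choose=4:
        H0 returns 9
        H1 returns [9]
      branch[1] choose=0:
        H0 returns 5
        H1 returns [5]
= [9, 5, 9, 5]

Answer: 4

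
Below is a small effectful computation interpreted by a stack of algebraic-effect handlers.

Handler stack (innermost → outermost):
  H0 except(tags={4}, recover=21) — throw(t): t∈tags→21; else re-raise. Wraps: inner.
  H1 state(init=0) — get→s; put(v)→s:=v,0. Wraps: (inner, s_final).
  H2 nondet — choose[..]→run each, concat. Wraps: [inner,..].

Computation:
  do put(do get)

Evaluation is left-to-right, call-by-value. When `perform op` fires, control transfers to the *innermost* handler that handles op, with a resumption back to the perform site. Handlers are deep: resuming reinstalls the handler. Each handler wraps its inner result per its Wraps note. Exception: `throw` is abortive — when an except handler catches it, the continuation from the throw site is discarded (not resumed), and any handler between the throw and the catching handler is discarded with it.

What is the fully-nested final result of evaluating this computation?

Evaluation trace:
get @ H1 ⇒ 0
put(0) @ H1 ⇒ s:=0
H0 returns 0
H1 returns (0, 0)
H2 returns [(0, 0)]
= [(0, 0)]

Answer: [(0, 0)]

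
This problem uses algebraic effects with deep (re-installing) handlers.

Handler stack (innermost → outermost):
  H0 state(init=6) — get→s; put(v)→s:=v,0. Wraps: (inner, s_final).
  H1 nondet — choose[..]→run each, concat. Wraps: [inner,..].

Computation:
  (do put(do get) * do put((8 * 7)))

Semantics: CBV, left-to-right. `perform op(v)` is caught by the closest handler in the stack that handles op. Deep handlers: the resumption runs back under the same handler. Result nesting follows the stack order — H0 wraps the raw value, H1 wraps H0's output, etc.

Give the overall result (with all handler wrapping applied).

Answer: [(0, 56)]

Evaluation trace:
get @ H0 ⇒ 6
put(6) @ H0 ⇒ s:=6
put(56) @ H0 ⇒ s:=56
H0 returns (0, 56)
H1 returns [(0, 56)]
= [(0, 56)]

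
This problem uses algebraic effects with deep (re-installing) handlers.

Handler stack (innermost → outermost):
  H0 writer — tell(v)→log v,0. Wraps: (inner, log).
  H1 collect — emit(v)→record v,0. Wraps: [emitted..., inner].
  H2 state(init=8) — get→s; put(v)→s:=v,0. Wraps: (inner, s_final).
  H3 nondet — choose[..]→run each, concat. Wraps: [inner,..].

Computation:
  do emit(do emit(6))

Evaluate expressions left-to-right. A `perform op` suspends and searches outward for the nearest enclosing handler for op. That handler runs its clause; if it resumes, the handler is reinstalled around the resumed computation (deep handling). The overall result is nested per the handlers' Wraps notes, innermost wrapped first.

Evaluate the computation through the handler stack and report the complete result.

Working:
emit(6) @ H1 ⇒ out+=6
emit(0) @ H1 ⇒ out+=0
H0 returns (0, ())
H1 returns [6, 0, (0, ())]
H2 returns ([6, 0, (0, ())], 8)
H3 returns [([6, 0, (0, ())], 8)]
= [([6, 0, (0, ())], 8)]

Answer: [([6, 0, (0, ())], 8)]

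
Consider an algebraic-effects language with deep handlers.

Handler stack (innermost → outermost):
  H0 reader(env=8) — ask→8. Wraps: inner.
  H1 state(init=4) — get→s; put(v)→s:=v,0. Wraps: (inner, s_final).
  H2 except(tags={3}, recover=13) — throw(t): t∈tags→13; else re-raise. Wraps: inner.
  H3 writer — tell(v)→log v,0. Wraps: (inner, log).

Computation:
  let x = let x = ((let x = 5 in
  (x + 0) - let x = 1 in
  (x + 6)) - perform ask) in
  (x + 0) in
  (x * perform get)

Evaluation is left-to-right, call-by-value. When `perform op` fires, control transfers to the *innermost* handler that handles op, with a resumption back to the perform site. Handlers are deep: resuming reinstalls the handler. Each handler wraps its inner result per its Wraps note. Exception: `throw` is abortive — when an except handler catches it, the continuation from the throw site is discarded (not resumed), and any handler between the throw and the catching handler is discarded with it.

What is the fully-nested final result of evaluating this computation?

Answer: ((-40, 4), ())

Evaluation trace:
ask @ H0 ⇒ 8
get @ H1 ⇒ 4
H0 returns -40
H1 returns (-40, 4)
H2 returns (-40, 4)
H3 returns ((-40, 4), ())
= ((-40, 4), ())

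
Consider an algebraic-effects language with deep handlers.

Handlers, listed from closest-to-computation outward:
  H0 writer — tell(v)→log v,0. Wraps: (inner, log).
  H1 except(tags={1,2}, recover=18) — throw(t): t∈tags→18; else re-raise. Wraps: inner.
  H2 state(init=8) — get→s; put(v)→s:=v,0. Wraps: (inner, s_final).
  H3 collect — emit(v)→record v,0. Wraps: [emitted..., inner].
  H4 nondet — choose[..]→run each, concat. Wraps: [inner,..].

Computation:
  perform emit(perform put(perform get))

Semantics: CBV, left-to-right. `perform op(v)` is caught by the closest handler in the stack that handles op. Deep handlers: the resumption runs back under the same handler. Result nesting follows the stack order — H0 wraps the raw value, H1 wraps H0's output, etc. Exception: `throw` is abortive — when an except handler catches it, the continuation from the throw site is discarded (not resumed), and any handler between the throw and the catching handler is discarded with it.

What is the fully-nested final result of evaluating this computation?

Working:
get @ H2 ⇒ 8
put(8) @ H2 ⇒ s:=8
emit(0) @ H3 ⇒ out+=0
H0 returns (0, ())
H1 returns (0, ())
H2 returns ((0, ()), 8)
H3 returns [0, ((0, ()), 8)]
H4 returns [[0, ((0, ()), 8)]]
= [[0, ((0, ()), 8)]]

Answer: [[0, ((0, ()), 8)]]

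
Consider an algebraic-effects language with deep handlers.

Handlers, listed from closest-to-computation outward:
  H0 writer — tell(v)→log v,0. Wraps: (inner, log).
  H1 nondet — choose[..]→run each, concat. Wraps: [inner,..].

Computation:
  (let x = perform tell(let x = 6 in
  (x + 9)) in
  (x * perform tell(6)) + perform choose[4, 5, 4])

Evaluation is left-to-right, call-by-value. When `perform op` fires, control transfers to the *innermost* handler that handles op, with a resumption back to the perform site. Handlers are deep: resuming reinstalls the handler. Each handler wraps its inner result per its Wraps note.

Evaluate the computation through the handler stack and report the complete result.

Step-by-step:
tell(15) @ H0 ⇒ log+=15
tell(6) @ H0 ⇒ log+=6
choose[4, 5, 4] @ H1
  branch[0] choose=4:
    H0 returns (4, (15, 6))
    H1 returns [(4, (15, 6))]
  branch[1] choose=5:
    H0 returns (5, (15, 6))
    H1 returns [(5, (15, 6))]
  branch[2] choose=4:
    H0 returns (4, (15, 6))
    H1 returns [(4, (15, 6))]
= [(4, (15, 6)), (5, (15, 6)), (4, (15, 6))]

Answer: [(4, (15, 6)), (5, (15, 6)), (4, (15, 6))]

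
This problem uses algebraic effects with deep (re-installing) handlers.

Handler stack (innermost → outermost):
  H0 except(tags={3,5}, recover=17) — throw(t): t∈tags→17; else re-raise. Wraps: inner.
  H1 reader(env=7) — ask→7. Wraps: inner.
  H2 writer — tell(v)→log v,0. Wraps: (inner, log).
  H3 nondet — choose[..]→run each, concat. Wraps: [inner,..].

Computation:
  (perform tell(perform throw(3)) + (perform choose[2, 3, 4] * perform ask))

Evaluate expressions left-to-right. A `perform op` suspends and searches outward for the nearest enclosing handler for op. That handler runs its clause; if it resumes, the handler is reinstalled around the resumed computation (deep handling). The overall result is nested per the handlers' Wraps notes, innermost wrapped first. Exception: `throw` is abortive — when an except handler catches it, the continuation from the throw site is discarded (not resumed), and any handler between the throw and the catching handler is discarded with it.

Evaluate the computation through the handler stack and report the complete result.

Working:
throw(3) @ H0 caught ⇒ 17
H1 returns 17
H2 returns (17, ())
H3 returns [(17, ())]
= [(17, ())]

Answer: [(17, ())]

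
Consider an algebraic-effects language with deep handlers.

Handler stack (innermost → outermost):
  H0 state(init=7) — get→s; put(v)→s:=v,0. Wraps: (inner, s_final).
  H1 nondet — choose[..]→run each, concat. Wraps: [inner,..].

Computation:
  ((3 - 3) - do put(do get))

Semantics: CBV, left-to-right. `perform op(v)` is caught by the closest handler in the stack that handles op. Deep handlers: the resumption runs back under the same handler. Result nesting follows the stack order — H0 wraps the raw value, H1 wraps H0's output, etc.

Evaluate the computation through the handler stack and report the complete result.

Answer: [(0, 7)]

Evaluation trace:
get @ H0 ⇒ 7
put(7) @ H0 ⇒ s:=7
H0 returns (0, 7)
H1 returns [(0, 7)]
= [(0, 7)]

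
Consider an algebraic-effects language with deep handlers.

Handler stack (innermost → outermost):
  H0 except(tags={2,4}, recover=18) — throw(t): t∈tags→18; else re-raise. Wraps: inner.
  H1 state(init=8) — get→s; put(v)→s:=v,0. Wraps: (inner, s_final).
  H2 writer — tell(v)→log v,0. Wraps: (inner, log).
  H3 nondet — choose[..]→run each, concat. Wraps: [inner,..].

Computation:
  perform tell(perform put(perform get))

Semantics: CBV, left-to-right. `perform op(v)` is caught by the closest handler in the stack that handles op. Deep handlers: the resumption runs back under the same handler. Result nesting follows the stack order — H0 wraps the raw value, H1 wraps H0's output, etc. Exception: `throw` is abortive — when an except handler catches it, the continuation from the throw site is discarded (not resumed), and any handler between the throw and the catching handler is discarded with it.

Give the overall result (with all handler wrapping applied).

Working:
get @ H1 ⇒ 8
put(8) @ H1 ⇒ s:=8
tell(0) @ H2 ⇒ log+=0
H0 returns 0
H1 returns (0, 8)
H2 returns ((0, 8), (0))
H3 returns [((0, 8), (0))]
= [((0, 8), (0))]

Answer: [((0, 8), (0))]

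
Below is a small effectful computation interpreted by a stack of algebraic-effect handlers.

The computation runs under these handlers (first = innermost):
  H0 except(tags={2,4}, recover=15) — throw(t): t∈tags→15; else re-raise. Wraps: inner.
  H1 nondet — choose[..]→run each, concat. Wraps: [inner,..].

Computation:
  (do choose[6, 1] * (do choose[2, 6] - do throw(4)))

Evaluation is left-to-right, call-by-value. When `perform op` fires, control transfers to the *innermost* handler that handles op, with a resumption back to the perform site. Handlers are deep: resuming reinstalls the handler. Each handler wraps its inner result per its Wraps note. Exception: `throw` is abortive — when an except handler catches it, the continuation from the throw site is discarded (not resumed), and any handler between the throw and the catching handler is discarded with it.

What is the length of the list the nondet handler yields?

Step-by-step:
choose[6, 1] @ H1
  branch[0] choose=6:
    choose[2, 6] @ H1
      branch[0] choose=2:
        throw(4) @ H0 caught ⇒ 15
        H1 returns [15]
      branch[1] choose=6:
        throw(4) @ H0 caught ⇒ 15
        H1 returns [15]
  branch[1] choose=1:
    choose[2, 6] @ H1
      branch[0] choose=2:
        throw(4) @ H0 caught ⇒ 15
        H1 returns [15]
      branch[1] choose=6:
        throw(4) @ H0 caught ⇒ 15
        H1 returns [15]
= [15, 15, 15, 15]

Answer: 4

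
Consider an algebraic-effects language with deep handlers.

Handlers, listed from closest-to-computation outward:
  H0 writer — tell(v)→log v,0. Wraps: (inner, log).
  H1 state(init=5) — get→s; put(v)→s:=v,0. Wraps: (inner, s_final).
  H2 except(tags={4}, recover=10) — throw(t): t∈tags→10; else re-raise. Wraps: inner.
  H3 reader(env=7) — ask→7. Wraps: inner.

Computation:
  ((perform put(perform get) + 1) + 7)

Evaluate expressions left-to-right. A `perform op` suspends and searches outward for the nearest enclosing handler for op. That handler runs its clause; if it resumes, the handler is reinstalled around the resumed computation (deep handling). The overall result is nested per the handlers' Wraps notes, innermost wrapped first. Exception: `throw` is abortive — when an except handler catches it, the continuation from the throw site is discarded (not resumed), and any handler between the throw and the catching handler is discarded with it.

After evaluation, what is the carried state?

Step-by-step:
get @ H1 ⇒ 5
put(5) @ H1 ⇒ s:=5
H0 returns (8, ())
H1 returns ((8, ()), 5)
H2 returns ((8, ()), 5)
H3 returns ((8, ()), 5)
= ((8, ()), 5)

Answer: 5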